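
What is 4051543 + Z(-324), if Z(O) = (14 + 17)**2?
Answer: 4052504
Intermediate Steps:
Z(O) = 961 (Z(O) = 31**2 = 961)
4051543 + Z(-324) = 4051543 + 961 = 4052504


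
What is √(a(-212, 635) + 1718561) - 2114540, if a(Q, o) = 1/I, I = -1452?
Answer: -2114540 + √7486051713/66 ≈ -2.1132e+6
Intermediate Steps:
a(Q, o) = -1/1452 (a(Q, o) = 1/(-1452) = -1/1452)
√(a(-212, 635) + 1718561) - 2114540 = √(-1/1452 + 1718561) - 2114540 = √(2495350571/1452) - 2114540 = √7486051713/66 - 2114540 = -2114540 + √7486051713/66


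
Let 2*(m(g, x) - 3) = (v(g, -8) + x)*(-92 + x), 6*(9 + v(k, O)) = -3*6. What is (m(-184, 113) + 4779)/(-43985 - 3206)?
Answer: -285/2302 ≈ -0.12381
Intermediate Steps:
v(k, O) = -12 (v(k, O) = -9 + (-3*6)/6 = -9 + (⅙)*(-18) = -9 - 3 = -12)
m(g, x) = 3 + (-92 + x)*(-12 + x)/2 (m(g, x) = 3 + ((-12 + x)*(-92 + x))/2 = 3 + ((-92 + x)*(-12 + x))/2 = 3 + (-92 + x)*(-12 + x)/2)
(m(-184, 113) + 4779)/(-43985 - 3206) = ((555 + (½)*113² - 52*113) + 4779)/(-43985 - 3206) = ((555 + (½)*12769 - 5876) + 4779)/(-47191) = ((555 + 12769/2 - 5876) + 4779)*(-1/47191) = (2127/2 + 4779)*(-1/47191) = (11685/2)*(-1/47191) = -285/2302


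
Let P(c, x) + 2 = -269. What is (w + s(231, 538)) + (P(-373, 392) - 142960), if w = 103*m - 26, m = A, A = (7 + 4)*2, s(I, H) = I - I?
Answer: -140991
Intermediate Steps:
P(c, x) = -271 (P(c, x) = -2 - 269 = -271)
s(I, H) = 0
A = 22 (A = 11*2 = 22)
m = 22
w = 2240 (w = 103*22 - 26 = 2266 - 26 = 2240)
(w + s(231, 538)) + (P(-373, 392) - 142960) = (2240 + 0) + (-271 - 142960) = 2240 - 143231 = -140991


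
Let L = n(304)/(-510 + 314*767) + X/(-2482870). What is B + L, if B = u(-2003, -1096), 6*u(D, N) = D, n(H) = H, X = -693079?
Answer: -37318517055304/111881846505 ≈ -333.55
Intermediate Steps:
u(D, N) = D/6
L = 20915135299/74587897670 (L = 304/(-510 + 314*767) - 693079/(-2482870) = 304/(-510 + 240838) - 693079*(-1/2482870) = 304/240328 + 693079/2482870 = 304*(1/240328) + 693079/2482870 = 38/30041 + 693079/2482870 = 20915135299/74587897670 ≈ 0.28041)
B = -2003/6 (B = (1/6)*(-2003) = -2003/6 ≈ -333.83)
B + L = -2003/6 + 20915135299/74587897670 = -37318517055304/111881846505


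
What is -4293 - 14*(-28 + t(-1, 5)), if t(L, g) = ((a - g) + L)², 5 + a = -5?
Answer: -7485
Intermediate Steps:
a = -10 (a = -5 - 5 = -10)
t(L, g) = (-10 + L - g)² (t(L, g) = ((-10 - g) + L)² = (-10 + L - g)²)
-4293 - 14*(-28 + t(-1, 5)) = -4293 - 14*(-28 + (10 + 5 - 1*(-1))²) = -4293 - 14*(-28 + (10 + 5 + 1)²) = -4293 - 14*(-28 + 16²) = -4293 - 14*(-28 + 256) = -4293 - 14*228 = -4293 - 3192 = -7485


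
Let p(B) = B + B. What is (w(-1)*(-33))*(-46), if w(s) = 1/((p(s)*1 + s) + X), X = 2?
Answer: -1518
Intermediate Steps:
p(B) = 2*B
w(s) = 1/(2 + 3*s) (w(s) = 1/(((2*s)*1 + s) + 2) = 1/((2*s + s) + 2) = 1/(3*s + 2) = 1/(2 + 3*s))
(w(-1)*(-33))*(-46) = (-33/(2 + 3*(-1)))*(-46) = (-33/(2 - 3))*(-46) = (-33/(-1))*(-46) = -1*(-33)*(-46) = 33*(-46) = -1518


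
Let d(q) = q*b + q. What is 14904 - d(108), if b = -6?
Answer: 15444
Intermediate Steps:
d(q) = -5*q (d(q) = q*(-6) + q = -6*q + q = -5*q)
14904 - d(108) = 14904 - (-5)*108 = 14904 - 1*(-540) = 14904 + 540 = 15444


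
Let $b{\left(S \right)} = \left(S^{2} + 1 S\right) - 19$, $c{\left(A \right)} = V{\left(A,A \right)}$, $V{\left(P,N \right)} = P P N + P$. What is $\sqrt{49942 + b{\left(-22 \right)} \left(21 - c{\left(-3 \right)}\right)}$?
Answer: $\sqrt{72535} \approx 269.32$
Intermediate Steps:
$V{\left(P,N \right)} = P + N P^{2}$ ($V{\left(P,N \right)} = P^{2} N + P = N P^{2} + P = P + N P^{2}$)
$c{\left(A \right)} = A \left(1 + A^{2}\right)$ ($c{\left(A \right)} = A \left(1 + A A\right) = A \left(1 + A^{2}\right)$)
$b{\left(S \right)} = -19 + S + S^{2}$ ($b{\left(S \right)} = \left(S^{2} + S\right) - 19 = \left(S + S^{2}\right) - 19 = -19 + S + S^{2}$)
$\sqrt{49942 + b{\left(-22 \right)} \left(21 - c{\left(-3 \right)}\right)} = \sqrt{49942 + \left(-19 - 22 + \left(-22\right)^{2}\right) \left(21 - \left(-3 + \left(-3\right)^{3}\right)\right)} = \sqrt{49942 + \left(-19 - 22 + 484\right) \left(21 - \left(-3 - 27\right)\right)} = \sqrt{49942 + 443 \left(21 - -30\right)} = \sqrt{49942 + 443 \left(21 + 30\right)} = \sqrt{49942 + 443 \cdot 51} = \sqrt{49942 + 22593} = \sqrt{72535}$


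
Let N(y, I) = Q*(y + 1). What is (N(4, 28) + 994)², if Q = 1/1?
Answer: 998001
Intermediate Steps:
Q = 1
N(y, I) = 1 + y (N(y, I) = 1*(y + 1) = 1*(1 + y) = 1 + y)
(N(4, 28) + 994)² = ((1 + 4) + 994)² = (5 + 994)² = 999² = 998001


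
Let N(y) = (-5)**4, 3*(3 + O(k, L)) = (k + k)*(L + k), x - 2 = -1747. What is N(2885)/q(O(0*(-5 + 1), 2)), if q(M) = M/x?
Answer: 1090625/3 ≈ 3.6354e+5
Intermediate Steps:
x = -1745 (x = 2 - 1747 = -1745)
O(k, L) = -3 + 2*k*(L + k)/3 (O(k, L) = -3 + ((k + k)*(L + k))/3 = -3 + ((2*k)*(L + k))/3 = -3 + (2*k*(L + k))/3 = -3 + 2*k*(L + k)/3)
N(y) = 625
q(M) = -M/1745 (q(M) = M/(-1745) = M*(-1/1745) = -M/1745)
N(2885)/q(O(0*(-5 + 1), 2)) = 625/((-(-3 + 2*(0*(-5 + 1))**2/3 + (2/3)*2*(0*(-5 + 1)))/1745)) = 625/((-(-3 + 2*(0*(-4))**2/3 + (2/3)*2*(0*(-4)))/1745)) = 625/((-(-3 + (2/3)*0**2 + (2/3)*2*0)/1745)) = 625/((-(-3 + (2/3)*0 + 0)/1745)) = 625/((-(-3 + 0 + 0)/1745)) = 625/((-1/1745*(-3))) = 625/(3/1745) = 625*(1745/3) = 1090625/3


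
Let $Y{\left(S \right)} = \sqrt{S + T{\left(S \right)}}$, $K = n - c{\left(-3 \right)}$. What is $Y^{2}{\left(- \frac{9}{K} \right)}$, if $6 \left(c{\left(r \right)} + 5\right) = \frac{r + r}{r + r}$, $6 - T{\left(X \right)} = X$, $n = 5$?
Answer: $6$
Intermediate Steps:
$T{\left(X \right)} = 6 - X$
$c{\left(r \right)} = - \frac{29}{6}$ ($c{\left(r \right)} = -5 + \frac{\left(r + r\right) \frac{1}{r + r}}{6} = -5 + \frac{2 r \frac{1}{2 r}}{6} = -5 + \frac{1}{6} \cdot 1 = -5 + \frac{1}{6} = - \frac{29}{6}$)
$K = \frac{59}{6}$ ($K = 5 - - \frac{29}{6} = 5 + \frac{29}{6} = \frac{59}{6} \approx 9.8333$)
$Y{\left(S \right)} = \sqrt{6}$ ($Y{\left(S \right)} = \sqrt{S - \left(-6 + S\right)} = \sqrt{6}$)
$Y^{2}{\left(- \frac{9}{K} \right)} = \left(\sqrt{6}\right)^{2} = 6$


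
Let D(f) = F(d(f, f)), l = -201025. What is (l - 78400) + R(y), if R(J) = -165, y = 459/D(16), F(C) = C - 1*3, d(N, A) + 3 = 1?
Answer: -279590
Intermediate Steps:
d(N, A) = -2 (d(N, A) = -3 + 1 = -2)
F(C) = -3 + C (F(C) = C - 3 = -3 + C)
D(f) = -5 (D(f) = -3 - 2 = -5)
y = -459/5 (y = 459/(-5) = 459*(-⅕) = -459/5 ≈ -91.800)
(l - 78400) + R(y) = (-201025 - 78400) - 165 = -279425 - 165 = -279590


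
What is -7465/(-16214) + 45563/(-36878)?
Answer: -115866053/149484973 ≈ -0.77510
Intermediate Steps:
-7465/(-16214) + 45563/(-36878) = -7465*(-1/16214) + 45563*(-1/36878) = 7465/16214 - 45563/36878 = -115866053/149484973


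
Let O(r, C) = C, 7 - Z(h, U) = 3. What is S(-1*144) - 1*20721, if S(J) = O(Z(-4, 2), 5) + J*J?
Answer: 20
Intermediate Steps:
Z(h, U) = 4 (Z(h, U) = 7 - 1*3 = 7 - 3 = 4)
S(J) = 5 + J² (S(J) = 5 + J*J = 5 + J²)
S(-1*144) - 1*20721 = (5 + (-1*144)²) - 1*20721 = (5 + (-144)²) - 20721 = (5 + 20736) - 20721 = 20741 - 20721 = 20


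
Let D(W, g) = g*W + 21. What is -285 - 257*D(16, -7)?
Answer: 23102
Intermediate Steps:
D(W, g) = 21 + W*g (D(W, g) = W*g + 21 = 21 + W*g)
-285 - 257*D(16, -7) = -285 - 257*(21 + 16*(-7)) = -285 - 257*(21 - 112) = -285 - 257*(-91) = -285 + 23387 = 23102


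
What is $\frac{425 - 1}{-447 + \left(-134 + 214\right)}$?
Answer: $- \frac{424}{367} \approx -1.1553$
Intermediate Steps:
$\frac{425 - 1}{-447 + \left(-134 + 214\right)} = \frac{424}{-447 + 80} = \frac{424}{-367} = 424 \left(- \frac{1}{367}\right) = - \frac{424}{367}$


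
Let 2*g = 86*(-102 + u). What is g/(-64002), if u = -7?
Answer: 4687/64002 ≈ 0.073232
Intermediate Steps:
g = -4687 (g = (86*(-102 - 7))/2 = (86*(-109))/2 = (½)*(-9374) = -4687)
g/(-64002) = -4687/(-64002) = -4687*(-1/64002) = 4687/64002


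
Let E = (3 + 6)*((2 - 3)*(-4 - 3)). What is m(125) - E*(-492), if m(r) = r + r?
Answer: 31246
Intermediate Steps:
m(r) = 2*r
E = 63 (E = 9*(-1*(-7)) = 9*7 = 63)
m(125) - E*(-492) = 2*125 - 63*(-492) = 250 - 1*(-30996) = 250 + 30996 = 31246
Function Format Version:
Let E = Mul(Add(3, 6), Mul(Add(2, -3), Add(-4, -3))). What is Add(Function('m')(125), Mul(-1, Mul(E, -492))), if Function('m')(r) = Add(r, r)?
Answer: 31246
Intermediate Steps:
Function('m')(r) = Mul(2, r)
E = 63 (E = Mul(9, Mul(-1, -7)) = Mul(9, 7) = 63)
Add(Function('m')(125), Mul(-1, Mul(E, -492))) = Add(Mul(2, 125), Mul(-1, Mul(63, -492))) = Add(250, Mul(-1, -30996)) = Add(250, 30996) = 31246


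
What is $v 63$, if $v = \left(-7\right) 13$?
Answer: $-5733$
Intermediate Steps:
$v = -91$
$v 63 = \left(-91\right) 63 = -5733$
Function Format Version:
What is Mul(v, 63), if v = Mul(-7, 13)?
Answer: -5733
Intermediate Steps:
v = -91
Mul(v, 63) = Mul(-91, 63) = -5733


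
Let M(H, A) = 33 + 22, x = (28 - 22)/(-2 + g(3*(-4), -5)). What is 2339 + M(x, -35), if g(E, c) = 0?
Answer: 2394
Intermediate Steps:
x = -3 (x = (28 - 22)/(-2 + 0) = 6/(-2) = 6*(-½) = -3)
M(H, A) = 55
2339 + M(x, -35) = 2339 + 55 = 2394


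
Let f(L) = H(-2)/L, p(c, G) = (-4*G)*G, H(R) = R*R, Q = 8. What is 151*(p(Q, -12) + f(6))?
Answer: -260626/3 ≈ -86875.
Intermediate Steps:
H(R) = R²
p(c, G) = -4*G²
f(L) = 4/L (f(L) = (-2)²/L = 4/L)
151*(p(Q, -12) + f(6)) = 151*(-4*(-12)² + 4/6) = 151*(-4*144 + 4*(⅙)) = 151*(-576 + ⅔) = 151*(-1726/3) = -260626/3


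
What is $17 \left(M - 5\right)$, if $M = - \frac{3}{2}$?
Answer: $- \frac{221}{2} \approx -110.5$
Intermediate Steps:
$M = - \frac{3}{2}$ ($M = \left(-3\right) \frac{1}{2} = - \frac{3}{2} \approx -1.5$)
$17 \left(M - 5\right) = 17 \left(- \frac{3}{2} - 5\right) = 17 \left(- \frac{13}{2}\right) = - \frac{221}{2}$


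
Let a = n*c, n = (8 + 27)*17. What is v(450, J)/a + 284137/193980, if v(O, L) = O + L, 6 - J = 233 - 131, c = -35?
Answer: 1169696821/807926700 ≈ 1.4478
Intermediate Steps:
n = 595 (n = 35*17 = 595)
J = -96 (J = 6 - (233 - 131) = 6 - 1*102 = 6 - 102 = -96)
a = -20825 (a = 595*(-35) = -20825)
v(O, L) = L + O
v(450, J)/a + 284137/193980 = (-96 + 450)/(-20825) + 284137/193980 = 354*(-1/20825) + 284137*(1/193980) = -354/20825 + 284137/193980 = 1169696821/807926700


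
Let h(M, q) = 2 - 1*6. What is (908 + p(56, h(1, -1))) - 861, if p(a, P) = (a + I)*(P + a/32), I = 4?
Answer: -88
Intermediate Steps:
h(M, q) = -4 (h(M, q) = 2 - 6 = -4)
p(a, P) = (4 + a)*(P + a/32) (p(a, P) = (a + 4)*(P + a/32) = (4 + a)*(P + a*(1/32)) = (4 + a)*(P + a/32))
(908 + p(56, h(1, -1))) - 861 = (908 + (4*(-4) + (⅛)*56 + (1/32)*56² - 4*56)) - 861 = (908 + (-16 + 7 + (1/32)*3136 - 224)) - 861 = (908 + (-16 + 7 + 98 - 224)) - 861 = (908 - 135) - 861 = 773 - 861 = -88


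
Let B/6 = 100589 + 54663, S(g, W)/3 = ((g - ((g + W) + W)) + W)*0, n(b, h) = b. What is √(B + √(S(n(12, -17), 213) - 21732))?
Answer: √(931512 + 2*I*√5433) ≈ 965.15 + 0.076*I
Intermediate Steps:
S(g, W) = 0 (S(g, W) = 3*(((g - ((g + W) + W)) + W)*0) = 3*(((g - ((W + g) + W)) + W)*0) = 3*(((g - (g + 2*W)) + W)*0) = 3*(((g + (-g - 2*W)) + W)*0) = 3*((-2*W + W)*0) = 3*(-W*0) = 3*0 = 0)
B = 931512 (B = 6*(100589 + 54663) = 6*155252 = 931512)
√(B + √(S(n(12, -17), 213) - 21732)) = √(931512 + √(0 - 21732)) = √(931512 + √(-21732)) = √(931512 + 2*I*√5433)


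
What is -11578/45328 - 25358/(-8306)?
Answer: 263315139/94123592 ≈ 2.7975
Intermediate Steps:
-11578/45328 - 25358/(-8306) = -11578*1/45328 - 25358*(-1/8306) = -5789/22664 + 12679/4153 = 263315139/94123592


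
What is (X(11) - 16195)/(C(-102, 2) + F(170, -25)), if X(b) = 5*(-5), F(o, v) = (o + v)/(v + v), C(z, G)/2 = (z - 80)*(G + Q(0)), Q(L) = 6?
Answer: 162200/29149 ≈ 5.5645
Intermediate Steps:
C(z, G) = 2*(-80 + z)*(6 + G) (C(z, G) = 2*((z - 80)*(G + 6)) = 2*((-80 + z)*(6 + G)) = 2*(-80 + z)*(6 + G))
F(o, v) = (o + v)/(2*v) (F(o, v) = (o + v)/((2*v)) = (o + v)*(1/(2*v)) = (o + v)/(2*v))
X(b) = -25
(X(11) - 16195)/(C(-102, 2) + F(170, -25)) = (-25 - 16195)/((-960 - 160*2 + 12*(-102) + 2*2*(-102)) + (½)*(170 - 25)/(-25)) = -16220/((-960 - 320 - 1224 - 408) + (½)*(-1/25)*145) = -16220/(-2912 - 29/10) = -16220/(-29149/10) = -16220*(-10/29149) = 162200/29149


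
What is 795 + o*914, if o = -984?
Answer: -898581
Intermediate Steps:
795 + o*914 = 795 - 984*914 = 795 - 899376 = -898581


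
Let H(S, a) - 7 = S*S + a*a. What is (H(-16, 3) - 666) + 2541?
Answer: 2147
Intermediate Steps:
H(S, a) = 7 + S**2 + a**2 (H(S, a) = 7 + (S*S + a*a) = 7 + (S**2 + a**2) = 7 + S**2 + a**2)
(H(-16, 3) - 666) + 2541 = ((7 + (-16)**2 + 3**2) - 666) + 2541 = ((7 + 256 + 9) - 666) + 2541 = (272 - 666) + 2541 = -394 + 2541 = 2147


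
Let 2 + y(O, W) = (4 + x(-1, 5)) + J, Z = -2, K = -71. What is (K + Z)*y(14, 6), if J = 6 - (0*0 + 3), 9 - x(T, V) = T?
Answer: -1095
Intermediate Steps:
x(T, V) = 9 - T
J = 3 (J = 6 - (0 + 3) = 6 - 1*3 = 6 - 3 = 3)
y(O, W) = 15 (y(O, W) = -2 + ((4 + (9 - 1*(-1))) + 3) = -2 + ((4 + (9 + 1)) + 3) = -2 + ((4 + 10) + 3) = -2 + (14 + 3) = -2 + 17 = 15)
(K + Z)*y(14, 6) = (-71 - 2)*15 = -73*15 = -1095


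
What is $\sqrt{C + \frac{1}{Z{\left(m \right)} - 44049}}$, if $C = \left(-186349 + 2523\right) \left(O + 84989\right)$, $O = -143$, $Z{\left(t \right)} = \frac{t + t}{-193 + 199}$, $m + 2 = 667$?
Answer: $\frac{5 i \sqrt{63818148429505086}}{10114} \approx 1.2489 \cdot 10^{5} i$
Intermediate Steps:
$m = 665$ ($m = -2 + 667 = 665$)
$Z{\left(t \right)} = \frac{t}{3}$ ($Z{\left(t \right)} = \frac{2 t}{6} = 2 t \frac{1}{6} = \frac{t}{3}$)
$C = -15596900796$ ($C = \left(-186349 + 2523\right) \left(-143 + 84989\right) = \left(-183826\right) 84846 = -15596900796$)
$\sqrt{C + \frac{1}{Z{\left(m \right)} - 44049}} = \sqrt{-15596900796 + \frac{1}{\frac{1}{3} \cdot 665 - 44049}} = \sqrt{-15596900796 + \frac{1}{\frac{665}{3} - 44049}} = \sqrt{-15596900796 + \frac{1}{- \frac{131482}{3}}} = \sqrt{-15596900796 - \frac{3}{131482}} = \sqrt{- \frac{2050711710459675}{131482}} = \frac{5 i \sqrt{63818148429505086}}{10114}$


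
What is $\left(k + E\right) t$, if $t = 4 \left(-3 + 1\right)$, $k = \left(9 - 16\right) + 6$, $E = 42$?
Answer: $-328$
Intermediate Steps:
$k = -1$ ($k = \left(9 - 16\right) + 6 = -7 + 6 = -1$)
$t = -8$ ($t = 4 \left(-2\right) = -8$)
$\left(k + E\right) t = \left(-1 + 42\right) \left(-8\right) = 41 \left(-8\right) = -328$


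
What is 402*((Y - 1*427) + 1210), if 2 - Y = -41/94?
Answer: 14840031/47 ≈ 3.1575e+5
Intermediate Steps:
Y = 229/94 (Y = 2 - (-41)/94 = 2 - 1*(-41/94) = 2 + 41/94 = 229/94 ≈ 2.4362)
402*((Y - 1*427) + 1210) = 402*((229/94 - 1*427) + 1210) = 402*((229/94 - 427) + 1210) = 402*(-39909/94 + 1210) = 402*(73831/94) = 14840031/47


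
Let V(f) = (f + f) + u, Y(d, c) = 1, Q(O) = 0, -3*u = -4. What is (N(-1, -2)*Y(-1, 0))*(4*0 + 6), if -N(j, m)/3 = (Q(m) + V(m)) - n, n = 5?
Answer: 138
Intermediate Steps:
u = 4/3 (u = -⅓*(-4) = 4/3 ≈ 1.3333)
V(f) = 4/3 + 2*f (V(f) = (f + f) + 4/3 = 2*f + 4/3 = 4/3 + 2*f)
N(j, m) = 11 - 6*m (N(j, m) = -3*((0 + (4/3 + 2*m)) - 1*5) = -3*((4/3 + 2*m) - 5) = -3*(-11/3 + 2*m) = 11 - 6*m)
(N(-1, -2)*Y(-1, 0))*(4*0 + 6) = ((11 - 6*(-2))*1)*(4*0 + 6) = ((11 + 12)*1)*(0 + 6) = (23*1)*6 = 23*6 = 138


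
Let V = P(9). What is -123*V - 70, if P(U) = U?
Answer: -1177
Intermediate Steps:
V = 9
-123*V - 70 = -123*9 - 70 = -1107 - 70 = -1177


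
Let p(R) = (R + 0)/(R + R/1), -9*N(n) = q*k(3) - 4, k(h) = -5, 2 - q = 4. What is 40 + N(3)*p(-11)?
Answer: 119/3 ≈ 39.667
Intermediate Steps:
q = -2 (q = 2 - 1*4 = 2 - 4 = -2)
N(n) = -⅔ (N(n) = -(-2*(-5) - 4)/9 = -(10 - 4)/9 = -⅑*6 = -⅔)
p(R) = ½ (p(R) = R/(R + R*1) = R/(R + R) = R/((2*R)) = R*(1/(2*R)) = ½)
40 + N(3)*p(-11) = 40 - ⅔*½ = 40 - ⅓ = 119/3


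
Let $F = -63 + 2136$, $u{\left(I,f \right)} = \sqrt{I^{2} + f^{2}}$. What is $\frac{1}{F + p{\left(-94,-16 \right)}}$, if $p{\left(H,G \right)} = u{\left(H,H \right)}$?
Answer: $\frac{2073}{4279657} - \frac{94 \sqrt{2}}{4279657} \approx 0.00045332$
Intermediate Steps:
$p{\left(H,G \right)} = \sqrt{2} \sqrt{H^{2}}$ ($p{\left(H,G \right)} = \sqrt{H^{2} + H^{2}} = \sqrt{2 H^{2}} = \sqrt{2} \sqrt{H^{2}}$)
$F = 2073$
$\frac{1}{F + p{\left(-94,-16 \right)}} = \frac{1}{2073 + \sqrt{2} \sqrt{\left(-94\right)^{2}}} = \frac{1}{2073 + \sqrt{2} \sqrt{8836}} = \frac{1}{2073 + \sqrt{2} \cdot 94} = \frac{1}{2073 + 94 \sqrt{2}}$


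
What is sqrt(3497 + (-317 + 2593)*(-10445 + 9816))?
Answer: I*sqrt(1428107) ≈ 1195.0*I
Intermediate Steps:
sqrt(3497 + (-317 + 2593)*(-10445 + 9816)) = sqrt(3497 + 2276*(-629)) = sqrt(3497 - 1431604) = sqrt(-1428107) = I*sqrt(1428107)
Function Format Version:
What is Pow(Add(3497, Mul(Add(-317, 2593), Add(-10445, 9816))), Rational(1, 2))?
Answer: Mul(I, Pow(1428107, Rational(1, 2))) ≈ Mul(1195.0, I)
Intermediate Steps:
Pow(Add(3497, Mul(Add(-317, 2593), Add(-10445, 9816))), Rational(1, 2)) = Pow(Add(3497, Mul(2276, -629)), Rational(1, 2)) = Pow(Add(3497, -1431604), Rational(1, 2)) = Pow(-1428107, Rational(1, 2)) = Mul(I, Pow(1428107, Rational(1, 2)))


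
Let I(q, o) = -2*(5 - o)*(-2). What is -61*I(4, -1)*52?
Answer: -76128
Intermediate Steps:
I(q, o) = 20 - 4*o (I(q, o) = (-10 + 2*o)*(-2) = 20 - 4*o)
-61*I(4, -1)*52 = -61*(20 - 4*(-1))*52 = -61*(20 + 4)*52 = -61*24*52 = -1464*52 = -76128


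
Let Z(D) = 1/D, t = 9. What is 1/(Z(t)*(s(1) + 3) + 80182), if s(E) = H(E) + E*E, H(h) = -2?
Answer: 9/721640 ≈ 1.2472e-5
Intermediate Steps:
s(E) = -2 + E**2 (s(E) = -2 + E*E = -2 + E**2)
1/(Z(t)*(s(1) + 3) + 80182) = 1/(((-2 + 1**2) + 3)/9 + 80182) = 1/(((-2 + 1) + 3)/9 + 80182) = 1/((-1 + 3)/9 + 80182) = 1/((1/9)*2 + 80182) = 1/(2/9 + 80182) = 1/(721640/9) = 9/721640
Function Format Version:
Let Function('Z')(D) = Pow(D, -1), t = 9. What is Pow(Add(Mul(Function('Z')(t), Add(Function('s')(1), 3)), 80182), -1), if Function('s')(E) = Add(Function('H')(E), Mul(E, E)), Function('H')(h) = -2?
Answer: Rational(9, 721640) ≈ 1.2472e-5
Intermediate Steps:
Function('s')(E) = Add(-2, Pow(E, 2)) (Function('s')(E) = Add(-2, Mul(E, E)) = Add(-2, Pow(E, 2)))
Pow(Add(Mul(Function('Z')(t), Add(Function('s')(1), 3)), 80182), -1) = Pow(Add(Mul(Pow(9, -1), Add(Add(-2, Pow(1, 2)), 3)), 80182), -1) = Pow(Add(Mul(Rational(1, 9), Add(Add(-2, 1), 3)), 80182), -1) = Pow(Add(Mul(Rational(1, 9), Add(-1, 3)), 80182), -1) = Pow(Add(Mul(Rational(1, 9), 2), 80182), -1) = Pow(Add(Rational(2, 9), 80182), -1) = Pow(Rational(721640, 9), -1) = Rational(9, 721640)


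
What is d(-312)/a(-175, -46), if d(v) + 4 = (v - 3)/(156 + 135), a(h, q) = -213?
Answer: 493/20661 ≈ 0.023861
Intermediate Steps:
d(v) = -389/97 + v/291 (d(v) = -4 + (v - 3)/(156 + 135) = -4 + (-3 + v)/291 = -4 + (-3 + v)*(1/291) = -4 + (-1/97 + v/291) = -389/97 + v/291)
d(-312)/a(-175, -46) = (-389/97 + (1/291)*(-312))/(-213) = (-389/97 - 104/97)*(-1/213) = -493/97*(-1/213) = 493/20661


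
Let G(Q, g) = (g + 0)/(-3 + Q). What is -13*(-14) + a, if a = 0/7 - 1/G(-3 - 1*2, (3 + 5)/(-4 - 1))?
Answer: 177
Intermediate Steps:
G(Q, g) = g/(-3 + Q)
a = -5 (a = 0/7 - 1/(((3 + 5)/(-4 - 1))/(-3 + (-3 - 1*2))) = 0*(1/7) - 1/((8/(-5))/(-3 + (-3 - 2))) = 0 - 1/((8*(-1/5))/(-3 - 5)) = 0 - 1/((-8/5/(-8))) = 0 - 1/((-8/5*(-1/8))) = 0 - 1/1/5 = 0 - 1*5 = 0 - 5 = -5)
-13*(-14) + a = -13*(-14) - 5 = 182 - 5 = 177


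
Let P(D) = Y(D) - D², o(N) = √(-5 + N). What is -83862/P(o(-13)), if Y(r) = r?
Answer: -83862/19 + 13977*I*√2/19 ≈ -4413.8 + 1040.3*I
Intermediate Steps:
P(D) = D - D²
-83862/P(o(-13)) = -83862*1/((1 - √(-5 - 13))*√(-5 - 13)) = -83862*(-I*√2/(6*(1 - √(-18)))) = -83862*(-I*√2/(6*(1 - 3*I*√2))) = -(-13977)*I*√2/(1 - 3*I*√2) = 13977*I*√2/(1 - 3*I*√2)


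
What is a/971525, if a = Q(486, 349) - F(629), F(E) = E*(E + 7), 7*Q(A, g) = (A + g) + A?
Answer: -2798987/6800675 ≈ -0.41157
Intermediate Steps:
Q(A, g) = g/7 + 2*A/7 (Q(A, g) = ((A + g) + A)/7 = (g + 2*A)/7 = g/7 + 2*A/7)
F(E) = E*(7 + E)
a = -2798987/7 (a = ((⅐)*349 + (2/7)*486) - 629*(7 + 629) = (349/7 + 972/7) - 629*636 = 1321/7 - 1*400044 = 1321/7 - 400044 = -2798987/7 ≈ -3.9986e+5)
a/971525 = -2798987/7/971525 = -2798987/7*1/971525 = -2798987/6800675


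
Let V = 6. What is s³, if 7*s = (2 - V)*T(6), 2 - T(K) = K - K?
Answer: -512/343 ≈ -1.4927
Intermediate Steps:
T(K) = 2 (T(K) = 2 - (K - K) = 2 - 1*0 = 2 + 0 = 2)
s = -8/7 (s = ((2 - 1*6)*2)/7 = ((2 - 6)*2)/7 = (-4*2)/7 = (⅐)*(-8) = -8/7 ≈ -1.1429)
s³ = (-8/7)³ = -512/343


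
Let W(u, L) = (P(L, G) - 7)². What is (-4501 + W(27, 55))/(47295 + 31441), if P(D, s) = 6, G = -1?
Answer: -1125/19684 ≈ -0.057153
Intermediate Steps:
W(u, L) = 1 (W(u, L) = (6 - 7)² = (-1)² = 1)
(-4501 + W(27, 55))/(47295 + 31441) = (-4501 + 1)/(47295 + 31441) = -4500/78736 = -4500*1/78736 = -1125/19684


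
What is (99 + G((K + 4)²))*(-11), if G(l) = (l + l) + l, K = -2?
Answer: -1221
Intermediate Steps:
G(l) = 3*l (G(l) = 2*l + l = 3*l)
(99 + G((K + 4)²))*(-11) = (99 + 3*(-2 + 4)²)*(-11) = (99 + 3*2²)*(-11) = (99 + 3*4)*(-11) = (99 + 12)*(-11) = 111*(-11) = -1221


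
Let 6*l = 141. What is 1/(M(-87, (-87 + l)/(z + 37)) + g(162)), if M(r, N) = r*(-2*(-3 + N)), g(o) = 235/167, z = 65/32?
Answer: -208583/167632667 ≈ -0.0012443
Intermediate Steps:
z = 65/32 (z = 65*(1/32) = 65/32 ≈ 2.0313)
l = 47/2 (l = (1/6)*141 = 47/2 ≈ 23.500)
g(o) = 235/167 (g(o) = 235*(1/167) = 235/167)
M(r, N) = r*(6 - 2*N)
1/(M(-87, (-87 + l)/(z + 37)) + g(162)) = 1/(2*(-87)*(3 - (-87 + 47/2)/(65/32 + 37)) + 235/167) = 1/(2*(-87)*(3 - (-127)/(2*1249/32)) + 235/167) = 1/(2*(-87)*(3 - (-127)*32/(2*1249)) + 235/167) = 1/(2*(-87)*(3 - 1*(-2032/1249)) + 235/167) = 1/(2*(-87)*(3 + 2032/1249) + 235/167) = 1/(2*(-87)*(5779/1249) + 235/167) = 1/(-1005546/1249 + 235/167) = 1/(-167632667/208583) = -208583/167632667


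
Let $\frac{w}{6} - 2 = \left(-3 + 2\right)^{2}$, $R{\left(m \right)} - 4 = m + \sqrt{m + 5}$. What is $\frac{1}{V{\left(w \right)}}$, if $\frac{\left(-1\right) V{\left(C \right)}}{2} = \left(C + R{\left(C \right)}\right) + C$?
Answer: $- \frac{29}{3341} + \frac{\sqrt{23}}{6682} \approx -0.0079623$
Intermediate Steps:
$R{\left(m \right)} = 4 + m + \sqrt{5 + m}$ ($R{\left(m \right)} = 4 + \left(m + \sqrt{m + 5}\right) = 4 + \left(m + \sqrt{5 + m}\right) = 4 + m + \sqrt{5 + m}$)
$w = 18$ ($w = 12 + 6 \left(-3 + 2\right)^{2} = 12 + 6 \left(-1\right)^{2} = 12 + 6 \cdot 1 = 12 + 6 = 18$)
$V{\left(C \right)} = -8 - 6 C - 2 \sqrt{5 + C}$ ($V{\left(C \right)} = - 2 \left(\left(C + \left(4 + C + \sqrt{5 + C}\right)\right) + C\right) = - 2 \left(\left(4 + \sqrt{5 + C} + 2 C\right) + C\right) = - 2 \left(4 + \sqrt{5 + C} + 3 C\right) = -8 - 6 C - 2 \sqrt{5 + C}$)
$\frac{1}{V{\left(w \right)}} = \frac{1}{-8 - 108 - 2 \sqrt{5 + 18}} = \frac{1}{-8 - 108 - 2 \sqrt{23}} = \frac{1}{-116 - 2 \sqrt{23}}$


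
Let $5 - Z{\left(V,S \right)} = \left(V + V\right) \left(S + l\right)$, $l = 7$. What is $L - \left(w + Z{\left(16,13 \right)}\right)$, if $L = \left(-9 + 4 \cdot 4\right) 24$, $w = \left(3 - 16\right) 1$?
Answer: $816$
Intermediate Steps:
$Z{\left(V,S \right)} = 5 - 2 V \left(7 + S\right)$ ($Z{\left(V,S \right)} = 5 - \left(V + V\right) \left(S + 7\right) = 5 - 2 V \left(7 + S\right)$)
$w = -13$ ($w = \left(-13\right) 1 = -13$)
$L = 168$ ($L = \left(-9 + 16\right) 24 = 7 \cdot 24 = 168$)
$L - \left(w + Z{\left(16,13 \right)}\right) = 168 - \left(-13 - \left(219 + 416\right)\right) = 168 - \left(-13 - 635\right) = 168 - -648 = 168 + 648 = 816$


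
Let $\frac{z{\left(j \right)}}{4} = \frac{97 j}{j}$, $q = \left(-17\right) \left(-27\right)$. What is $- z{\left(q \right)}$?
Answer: $-388$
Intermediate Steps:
$q = 459$
$z{\left(j \right)} = 388$ ($z{\left(j \right)} = 4 \frac{97 j}{j} = 4 \cdot 97 = 388$)
$- z{\left(q \right)} = \left(-1\right) 388 = -388$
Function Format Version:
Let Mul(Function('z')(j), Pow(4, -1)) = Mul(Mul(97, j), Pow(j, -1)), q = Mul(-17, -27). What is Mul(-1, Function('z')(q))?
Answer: -388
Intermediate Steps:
q = 459
Function('z')(j) = 388 (Function('z')(j) = Mul(4, Mul(Mul(97, j), Pow(j, -1))) = Mul(4, 97) = 388)
Mul(-1, Function('z')(q)) = Mul(-1, 388) = -388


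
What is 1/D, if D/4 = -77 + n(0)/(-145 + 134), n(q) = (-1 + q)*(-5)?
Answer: -11/3408 ≈ -0.0032277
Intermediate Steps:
n(q) = 5 - 5*q
D = -3408/11 (D = 4*(-77 + (5 - 5*0)/(-145 + 134)) = 4*(-77 + (5 + 0)/(-11)) = 4*(-77 + 5*(-1/11)) = 4*(-77 - 5/11) = 4*(-852/11) = -3408/11 ≈ -309.82)
1/D = 1/(-3408/11) = -11/3408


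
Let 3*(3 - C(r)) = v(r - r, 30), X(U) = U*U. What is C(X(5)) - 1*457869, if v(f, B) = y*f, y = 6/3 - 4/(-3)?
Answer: -457866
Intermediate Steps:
y = 10/3 (y = 6*(⅓) - 4*(-⅓) = 2 + 4/3 = 10/3 ≈ 3.3333)
v(f, B) = 10*f/3
X(U) = U²
C(r) = 3 (C(r) = 3 - 10*(r - r)/9 = 3 - 10*0/9 = 3 - ⅓*0 = 3 + 0 = 3)
C(X(5)) - 1*457869 = 3 - 1*457869 = 3 - 457869 = -457866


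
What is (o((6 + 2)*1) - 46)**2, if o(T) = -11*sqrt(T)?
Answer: 3084 + 2024*sqrt(2) ≈ 5946.4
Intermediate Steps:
(o((6 + 2)*1) - 46)**2 = (-11*sqrt(6 + 2) - 46)**2 = (-11*2*sqrt(2) - 46)**2 = (-22*sqrt(2) - 46)**2 = (-46 - 22*sqrt(2))**2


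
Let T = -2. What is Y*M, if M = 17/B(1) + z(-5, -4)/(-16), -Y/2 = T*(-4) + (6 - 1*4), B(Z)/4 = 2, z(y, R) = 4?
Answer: -75/2 ≈ -37.500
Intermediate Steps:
B(Z) = 8 (B(Z) = 4*2 = 8)
Y = -20 (Y = -2*(-2*(-4) + (6 - 1*4)) = -2*(8 + (6 - 4)) = -2*(8 + 2) = -2*10 = -20)
M = 15/8 (M = 17/8 + 4/(-16) = 17*(⅛) + 4*(-1/16) = 17/8 - ¼ = 15/8 ≈ 1.8750)
Y*M = -20*15/8 = -75/2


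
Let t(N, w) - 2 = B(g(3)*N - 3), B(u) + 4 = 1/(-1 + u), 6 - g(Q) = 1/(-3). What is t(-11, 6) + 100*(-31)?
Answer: -685545/221 ≈ -3102.0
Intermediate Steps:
g(Q) = 19/3 (g(Q) = 6 - 1/(-3) = 6 - 1*(-⅓) = 6 + ⅓ = 19/3)
B(u) = -4 + 1/(-1 + u)
t(N, w) = 2 + (17 - 76*N/3)/(-4 + 19*N/3) (t(N, w) = 2 + (5 - 4*(19*N/3 - 3))/(-1 + (19*N/3 - 3)) = 2 + (5 - 4*(-3 + 19*N/3))/(-1 + (-3 + 19*N/3)) = 2 + (5 + (12 - 76*N/3))/(-4 + 19*N/3) = 2 + (17 - 76*N/3)/(-4 + 19*N/3))
t(-11, 6) + 100*(-31) = (27 - 38*(-11))/(-12 + 19*(-11)) + 100*(-31) = (27 + 418)/(-12 - 209) - 3100 = 445/(-221) - 3100 = -1/221*445 - 3100 = -445/221 - 3100 = -685545/221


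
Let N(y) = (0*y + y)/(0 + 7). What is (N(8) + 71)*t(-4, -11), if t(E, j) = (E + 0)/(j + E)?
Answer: 404/21 ≈ 19.238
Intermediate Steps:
t(E, j) = E/(E + j)
N(y) = y/7 (N(y) = (0 + y)/7 = y*(⅐) = y/7)
(N(8) + 71)*t(-4, -11) = ((⅐)*8 + 71)*(-4/(-4 - 11)) = (8/7 + 71)*(-4/(-15)) = 505*(-4*(-1/15))/7 = (505/7)*(4/15) = 404/21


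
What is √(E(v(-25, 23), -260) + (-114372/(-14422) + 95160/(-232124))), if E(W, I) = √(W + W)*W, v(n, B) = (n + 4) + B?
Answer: 2*√504335837397851710/418461541 ≈ 3.3942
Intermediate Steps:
v(n, B) = 4 + B + n (v(n, B) = (4 + n) + B = 4 + B + n)
E(W, I) = √2*W^(3/2) (E(W, I) = √(2*W)*W = (√2*√W)*W = √2*W^(3/2))
√(E(v(-25, 23), -260) + (-114372/(-14422) + 95160/(-232124))) = √(√2*(4 + 23 - 25)^(3/2) + (-114372/(-14422) + 95160/(-232124))) = √(√2*2^(3/2) + (-114372*(-1/14422) + 95160*(-1/232124))) = √(√2*(2*√2) + (57186/7211 - 23790/58031)) = √(4 + 3147011076/418461541) = √(4820857240/418461541) = 2*√504335837397851710/418461541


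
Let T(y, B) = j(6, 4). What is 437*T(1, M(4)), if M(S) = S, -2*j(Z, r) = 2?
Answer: -437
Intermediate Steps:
j(Z, r) = -1 (j(Z, r) = -1/2*2 = -1)
T(y, B) = -1
437*T(1, M(4)) = 437*(-1) = -437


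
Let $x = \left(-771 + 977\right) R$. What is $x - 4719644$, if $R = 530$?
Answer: $-4610464$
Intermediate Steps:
$x = 109180$ ($x = \left(-771 + 977\right) 530 = 206 \cdot 530 = 109180$)
$x - 4719644 = 109180 - 4719644 = -4610464$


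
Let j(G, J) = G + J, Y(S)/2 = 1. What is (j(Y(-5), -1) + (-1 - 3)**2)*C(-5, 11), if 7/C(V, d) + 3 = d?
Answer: 119/8 ≈ 14.875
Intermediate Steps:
C(V, d) = 7/(-3 + d)
Y(S) = 2 (Y(S) = 2*1 = 2)
(j(Y(-5), -1) + (-1 - 3)**2)*C(-5, 11) = ((2 - 1) + (-1 - 3)**2)*(7/(-3 + 11)) = (1 + (-4)**2)*(7/8) = (1 + 16)*(7*(1/8)) = 17*(7/8) = 119/8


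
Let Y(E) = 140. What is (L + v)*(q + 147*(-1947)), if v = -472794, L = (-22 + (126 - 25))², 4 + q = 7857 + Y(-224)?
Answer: 129802509448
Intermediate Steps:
q = 7993 (q = -4 + (7857 + 140) = -4 + 7997 = 7993)
L = 6241 (L = (-22 + 101)² = 79² = 6241)
(L + v)*(q + 147*(-1947)) = (6241 - 472794)*(7993 + 147*(-1947)) = -466553*(7993 - 286209) = -466553*(-278216) = 129802509448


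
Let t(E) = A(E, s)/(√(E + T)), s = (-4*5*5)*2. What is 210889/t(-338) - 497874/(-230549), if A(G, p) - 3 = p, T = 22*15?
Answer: 497874/230549 - 421778*I*√2/197 ≈ 2.1595 - 3027.8*I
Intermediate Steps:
T = 330
s = -200 (s = -20*5*2 = -100*2 = -200)
A(G, p) = 3 + p
t(E) = -197/√(330 + E) (t(E) = (3 - 200)/(√(E + 330)) = -197/√(330 + E))
210889/t(-338) - 497874/(-230549) = 210889/((-197/√(330 - 338))) - 497874/(-230549) = 210889/((-(-197)*I*√2/4)) - 497874*(-1/230549) = 210889/((-(-197)*I*√2/4)) + 497874/230549 = 210889/((197*I*√2/4)) + 497874/230549 = 210889*(-2*I*√2/197) + 497874/230549 = -421778*I*√2/197 + 497874/230549 = 497874/230549 - 421778*I*√2/197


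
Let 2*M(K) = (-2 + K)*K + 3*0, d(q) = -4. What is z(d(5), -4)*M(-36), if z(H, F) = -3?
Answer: -2052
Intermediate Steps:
M(K) = K*(-2 + K)/2 (M(K) = ((-2 + K)*K + 3*0)/2 = (K*(-2 + K) + 0)/2 = (K*(-2 + K))/2 = K*(-2 + K)/2)
z(d(5), -4)*M(-36) = -3*(-36)*(-2 - 36)/2 = -3*(-36)*(-38)/2 = -3*684 = -2052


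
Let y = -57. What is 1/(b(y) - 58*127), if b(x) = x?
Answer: -1/7423 ≈ -0.00013472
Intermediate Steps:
1/(b(y) - 58*127) = 1/(-57 - 58*127) = 1/(-57 - 7366) = 1/(-7423) = -1/7423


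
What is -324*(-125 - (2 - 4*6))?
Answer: 33372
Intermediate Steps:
-324*(-125 - (2 - 4*6)) = -324*(-125 - (2 - 24)) = -324*(-125 - 1*(-22)) = -324*(-125 + 22) = -324*(-103) = 33372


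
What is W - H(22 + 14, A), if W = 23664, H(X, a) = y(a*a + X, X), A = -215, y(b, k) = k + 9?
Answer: 23619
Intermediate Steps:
y(b, k) = 9 + k
H(X, a) = 9 + X
W - H(22 + 14, A) = 23664 - (9 + (22 + 14)) = 23664 - (9 + 36) = 23664 - 1*45 = 23664 - 45 = 23619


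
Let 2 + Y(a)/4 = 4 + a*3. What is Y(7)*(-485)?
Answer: -44620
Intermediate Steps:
Y(a) = 8 + 12*a (Y(a) = -8 + 4*(4 + a*3) = -8 + 4*(4 + 3*a) = -8 + (16 + 12*a) = 8 + 12*a)
Y(7)*(-485) = (8 + 12*7)*(-485) = (8 + 84)*(-485) = 92*(-485) = -44620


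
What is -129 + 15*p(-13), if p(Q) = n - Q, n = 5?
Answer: 141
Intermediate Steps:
p(Q) = 5 - Q
-129 + 15*p(-13) = -129 + 15*(5 - 1*(-13)) = -129 + 15*(5 + 13) = -129 + 15*18 = -129 + 270 = 141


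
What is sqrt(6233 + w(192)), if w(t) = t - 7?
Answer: sqrt(6418) ≈ 80.112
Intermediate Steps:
w(t) = -7 + t
sqrt(6233 + w(192)) = sqrt(6233 + (-7 + 192)) = sqrt(6233 + 185) = sqrt(6418)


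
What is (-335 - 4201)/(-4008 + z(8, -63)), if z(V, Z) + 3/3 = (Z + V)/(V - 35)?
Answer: 30618/27047 ≈ 1.1320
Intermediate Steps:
z(V, Z) = -1 + (V + Z)/(-35 + V) (z(V, Z) = -1 + (Z + V)/(V - 35) = -1 + (V + Z)/(-35 + V))
(-335 - 4201)/(-4008 + z(8, -63)) = (-335 - 4201)/(-4008 + (35 - 63)/(-35 + 8)) = -4536/(-4008 - 28/(-27)) = -4536/(-4008 - 1/27*(-28)) = -4536/(-4008 + 28/27) = -4536/(-108188/27) = -4536*(-27/108188) = 30618/27047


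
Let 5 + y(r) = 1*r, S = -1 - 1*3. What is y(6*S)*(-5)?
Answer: 145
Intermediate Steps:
S = -4 (S = -1 - 3 = -4)
y(r) = -5 + r (y(r) = -5 + 1*r = -5 + r)
y(6*S)*(-5) = (-5 + 6*(-4))*(-5) = (-5 - 24)*(-5) = -29*(-5) = 145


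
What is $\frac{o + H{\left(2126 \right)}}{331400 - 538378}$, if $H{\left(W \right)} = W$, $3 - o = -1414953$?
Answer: $- \frac{708541}{103489} \approx -6.8465$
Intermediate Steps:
$o = 1414956$ ($o = 3 - -1414953 = 3 + 1414953 = 1414956$)
$\frac{o + H{\left(2126 \right)}}{331400 - 538378} = \frac{1414956 + 2126}{331400 - 538378} = \frac{1417082}{-206978} = 1417082 \left(- \frac{1}{206978}\right) = - \frac{708541}{103489}$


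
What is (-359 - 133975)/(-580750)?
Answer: 67167/290375 ≈ 0.23131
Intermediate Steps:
(-359 - 133975)/(-580750) = -134334*(-1/580750) = 67167/290375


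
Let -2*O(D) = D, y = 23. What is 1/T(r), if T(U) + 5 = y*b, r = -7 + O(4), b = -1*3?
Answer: -1/74 ≈ -0.013514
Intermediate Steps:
O(D) = -D/2
b = -3
r = -9 (r = -7 - ½*4 = -7 - 2 = -9)
T(U) = -74 (T(U) = -5 + 23*(-3) = -5 - 69 = -74)
1/T(r) = 1/(-74) = -1/74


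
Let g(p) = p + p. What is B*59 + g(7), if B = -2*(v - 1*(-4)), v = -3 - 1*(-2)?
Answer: -340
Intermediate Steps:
g(p) = 2*p
v = -1 (v = -3 + 2 = -1)
B = -6 (B = -2*(-1 - 1*(-4)) = -2*(-1 + 4) = -2*3 = -6)
B*59 + g(7) = -6*59 + 2*7 = -354 + 14 = -340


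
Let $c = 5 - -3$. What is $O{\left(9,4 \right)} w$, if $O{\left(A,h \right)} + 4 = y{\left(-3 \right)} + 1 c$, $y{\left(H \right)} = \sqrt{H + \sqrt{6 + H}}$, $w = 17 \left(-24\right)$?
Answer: $-1632 - 408 i \sqrt{3 - \sqrt{3}} \approx -1632.0 - 459.42 i$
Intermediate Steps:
$w = -408$
$c = 8$ ($c = 5 + 3 = 8$)
$O{\left(A,h \right)} = 4 + \sqrt{-3 + \sqrt{3}}$ ($O{\left(A,h \right)} = -4 + \left(\sqrt{-3 + \sqrt{6 - 3}} + 1 \cdot 8\right) = -4 + \left(\sqrt{-3 + \sqrt{3}} + 8\right) = -4 + \left(8 + \sqrt{-3 + \sqrt{3}}\right) = 4 + \sqrt{-3 + \sqrt{3}}$)
$O{\left(9,4 \right)} w = \left(4 + \sqrt{-3 + \sqrt{3}}\right) \left(-408\right) = -1632 - 408 \sqrt{-3 + \sqrt{3}}$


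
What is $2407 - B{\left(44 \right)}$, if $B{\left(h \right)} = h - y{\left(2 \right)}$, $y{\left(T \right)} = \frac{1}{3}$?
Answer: $\frac{7090}{3} \approx 2363.3$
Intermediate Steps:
$y{\left(T \right)} = \frac{1}{3}$
$B{\left(h \right)} = - \frac{1}{3} + h$ ($B{\left(h \right)} = h - \frac{1}{3} = - \frac{1}{3} + h$)
$2407 - B{\left(44 \right)} = 2407 - \left(- \frac{1}{3} + 44\right) = 2407 - \frac{131}{3} = \frac{7090}{3}$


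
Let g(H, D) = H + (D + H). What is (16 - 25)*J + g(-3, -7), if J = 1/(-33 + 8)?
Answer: -316/25 ≈ -12.640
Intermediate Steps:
g(H, D) = D + 2*H
J = -1/25 (J = 1/(-25) = -1/25 ≈ -0.040000)
(16 - 25)*J + g(-3, -7) = (16 - 25)*(-1/25) + (-7 + 2*(-3)) = -9*(-1/25) + (-7 - 6) = 9/25 - 13 = -316/25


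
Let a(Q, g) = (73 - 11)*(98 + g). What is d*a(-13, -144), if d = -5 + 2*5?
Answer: -14260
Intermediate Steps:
d = 5 (d = -5 + 10 = 5)
a(Q, g) = 6076 + 62*g (a(Q, g) = 62*(98 + g) = 6076 + 62*g)
d*a(-13, -144) = 5*(6076 + 62*(-144)) = 5*(6076 - 8928) = 5*(-2852) = -14260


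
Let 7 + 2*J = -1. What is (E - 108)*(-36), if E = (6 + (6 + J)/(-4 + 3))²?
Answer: 3312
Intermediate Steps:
J = -4 (J = -7/2 + (½)*(-1) = -7/2 - ½ = -4)
E = 16 (E = (6 + (6 - 4)/(-4 + 3))² = (6 + 2/(-1))² = (6 + 2*(-1))² = (6 - 2)² = 4² = 16)
(E - 108)*(-36) = (16 - 108)*(-36) = -92*(-36) = 3312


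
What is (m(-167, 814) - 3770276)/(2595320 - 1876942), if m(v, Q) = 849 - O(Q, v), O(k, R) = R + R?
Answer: -3769093/718378 ≈ -5.2467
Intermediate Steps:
O(k, R) = 2*R
m(v, Q) = 849 - 2*v
(m(-167, 814) - 3770276)/(2595320 - 1876942) = ((849 - 2*(-167)) - 3770276)/(2595320 - 1876942) = ((849 + 334) - 3770276)/718378 = (1183 - 3770276)*(1/718378) = -3769093*1/718378 = -3769093/718378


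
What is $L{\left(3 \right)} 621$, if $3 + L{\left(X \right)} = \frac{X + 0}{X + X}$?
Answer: $- \frac{3105}{2} \approx -1552.5$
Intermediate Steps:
$L{\left(X \right)} = - \frac{5}{2}$ ($L{\left(X \right)} = -3 + \frac{X + 0}{X + X} = -3 + \frac{X}{2 X} = -3 + X \frac{1}{2 X} = -3 + \frac{1}{2} = - \frac{5}{2}$)
$L{\left(3 \right)} 621 = \left(- \frac{5}{2}\right) 621 = - \frac{3105}{2}$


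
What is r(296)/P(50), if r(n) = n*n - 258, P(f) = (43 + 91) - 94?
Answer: 43679/20 ≈ 2183.9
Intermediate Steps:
P(f) = 40 (P(f) = 134 - 94 = 40)
r(n) = -258 + n² (r(n) = n² - 258 = -258 + n²)
r(296)/P(50) = (-258 + 296²)/40 = (-258 + 87616)*(1/40) = 87358*(1/40) = 43679/20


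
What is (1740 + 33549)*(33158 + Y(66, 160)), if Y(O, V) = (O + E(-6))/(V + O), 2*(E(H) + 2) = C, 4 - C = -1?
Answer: 528895616661/452 ≈ 1.1701e+9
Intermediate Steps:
C = 5 (C = 4 - 1*(-1) = 4 + 1 = 5)
E(H) = ½ (E(H) = -2 + (½)*5 = -2 + 5/2 = ½)
Y(O, V) = (½ + O)/(O + V) (Y(O, V) = (O + ½)/(V + O) = (½ + O)/(O + V))
(1740 + 33549)*(33158 + Y(66, 160)) = (1740 + 33549)*(33158 + (½ + 66)/(66 + 160)) = 35289*(33158 + (133/2)/226) = 35289*(33158 + (1/226)*(133/2)) = 35289*(33158 + 133/452) = 35289*(14987549/452) = 528895616661/452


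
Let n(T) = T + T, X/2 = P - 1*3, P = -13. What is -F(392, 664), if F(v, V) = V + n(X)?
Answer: -600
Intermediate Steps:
X = -32 (X = 2*(-13 - 1*3) = 2*(-13 - 3) = 2*(-16) = -32)
n(T) = 2*T
F(v, V) = -64 + V (F(v, V) = V + 2*(-32) = V - 64 = -64 + V)
-F(392, 664) = -(-64 + 664) = -1*600 = -600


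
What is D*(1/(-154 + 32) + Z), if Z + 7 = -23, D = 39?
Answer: -142779/122 ≈ -1170.3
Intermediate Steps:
Z = -30 (Z = -7 - 23 = -30)
D*(1/(-154 + 32) + Z) = 39*(1/(-154 + 32) - 30) = 39*(1/(-122) - 30) = 39*(-1/122 - 30) = 39*(-3661/122) = -142779/122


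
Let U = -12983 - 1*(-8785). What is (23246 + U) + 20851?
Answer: 39899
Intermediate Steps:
U = -4198 (U = -12983 + 8785 = -4198)
(23246 + U) + 20851 = (23246 - 4198) + 20851 = 19048 + 20851 = 39899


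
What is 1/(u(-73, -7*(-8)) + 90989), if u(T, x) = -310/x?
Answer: 28/2547537 ≈ 1.0991e-5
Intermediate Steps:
1/(u(-73, -7*(-8)) + 90989) = 1/(-310/((-7*(-8))) + 90989) = 1/(-310/56 + 90989) = 1/(-310*1/56 + 90989) = 1/(-155/28 + 90989) = 1/(2547537/28) = 28/2547537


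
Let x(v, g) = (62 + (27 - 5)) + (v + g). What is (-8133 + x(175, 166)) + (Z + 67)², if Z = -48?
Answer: -7347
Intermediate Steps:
x(v, g) = 84 + g + v (x(v, g) = (62 + 22) + (g + v) = 84 + (g + v) = 84 + g + v)
(-8133 + x(175, 166)) + (Z + 67)² = (-8133 + (84 + 166 + 175)) + (-48 + 67)² = (-8133 + 425) + 19² = -7708 + 361 = -7347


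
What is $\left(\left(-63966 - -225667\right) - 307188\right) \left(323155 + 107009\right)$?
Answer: $-62583269868$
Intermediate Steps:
$\left(\left(-63966 - -225667\right) - 307188\right) \left(323155 + 107009\right) = \left(\left(-63966 + 225667\right) - 307188\right) 430164 = \left(161701 - 307188\right) 430164 = \left(-145487\right) 430164 = -62583269868$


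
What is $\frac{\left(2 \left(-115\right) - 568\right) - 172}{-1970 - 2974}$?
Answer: $\frac{485}{2472} \approx 0.1962$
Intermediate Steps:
$\frac{\left(2 \left(-115\right) - 568\right) - 172}{-1970 - 2974} = \frac{\left(-230 - 568\right) - 172}{-4944} = \left(-798 - 172\right) \left(- \frac{1}{4944}\right) = \left(-970\right) \left(- \frac{1}{4944}\right) = \frac{485}{2472}$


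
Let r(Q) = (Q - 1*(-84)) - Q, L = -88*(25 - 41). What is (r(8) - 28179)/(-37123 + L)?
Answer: 1873/2381 ≈ 0.78664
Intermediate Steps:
L = 1408 (L = -88*(-16) = 1408)
r(Q) = 84 (r(Q) = (Q + 84) - Q = (84 + Q) - Q = 84)
(r(8) - 28179)/(-37123 + L) = (84 - 28179)/(-37123 + 1408) = -28095/(-35715) = -28095*(-1/35715) = 1873/2381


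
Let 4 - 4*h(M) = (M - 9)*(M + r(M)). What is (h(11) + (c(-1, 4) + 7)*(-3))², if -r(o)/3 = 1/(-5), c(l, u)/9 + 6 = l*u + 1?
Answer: 1179396/25 ≈ 47176.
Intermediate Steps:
c(l, u) = -45 + 9*l*u (c(l, u) = -54 + 9*(l*u + 1) = -54 + 9*(1 + l*u) = -54 + (9 + 9*l*u) = -45 + 9*l*u)
r(o) = ⅗ (r(o) = -3/(-5) = -3*(-⅕) = ⅗)
h(M) = 1 - (-9 + M)*(⅗ + M)/4 (h(M) = 1 - (M - 9)*(M + ⅗)/4 = 1 - (-9 + M)*(⅗ + M)/4)
(h(11) + (c(-1, 4) + 7)*(-3))² = ((47/20 - ¼*11² + (21/10)*11) + ((-45 + 9*(-1)*4) + 7)*(-3))² = ((47/20 - ¼*121 + 231/10) + ((-45 - 36) + 7)*(-3))² = ((47/20 - 121/4 + 231/10) + (-81 + 7)*(-3))² = (-24/5 - 74*(-3))² = (-24/5 + 222)² = (1086/5)² = 1179396/25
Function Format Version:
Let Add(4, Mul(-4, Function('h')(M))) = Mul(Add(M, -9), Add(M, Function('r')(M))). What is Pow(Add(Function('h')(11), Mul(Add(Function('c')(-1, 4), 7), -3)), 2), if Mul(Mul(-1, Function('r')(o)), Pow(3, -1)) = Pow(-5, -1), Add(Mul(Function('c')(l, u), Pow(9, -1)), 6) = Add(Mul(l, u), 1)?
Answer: Rational(1179396, 25) ≈ 47176.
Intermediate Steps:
Function('c')(l, u) = Add(-45, Mul(9, l, u)) (Function('c')(l, u) = Add(-54, Mul(9, Add(Mul(l, u), 1))) = Add(-54, Mul(9, Add(1, Mul(l, u)))) = Add(-54, Add(9, Mul(9, l, u))) = Add(-45, Mul(9, l, u)))
Function('r')(o) = Rational(3, 5) (Function('r')(o) = Mul(-3, Pow(-5, -1)) = Mul(-3, Rational(-1, 5)) = Rational(3, 5))
Function('h')(M) = Add(1, Mul(Rational(-1, 4), Add(-9, M), Add(Rational(3, 5), M))) (Function('h')(M) = Add(1, Mul(Rational(-1, 4), Mul(Add(M, -9), Add(M, Rational(3, 5))))) = Add(1, Mul(Rational(-1, 4), Mul(Add(-9, M), Add(Rational(3, 5), M)))) = Add(1, Mul(Rational(-1, 4), Add(-9, M), Add(Rational(3, 5), M))))
Pow(Add(Function('h')(11), Mul(Add(Function('c')(-1, 4), 7), -3)), 2) = Pow(Add(Add(Rational(47, 20), Mul(Rational(-1, 4), Pow(11, 2)), Mul(Rational(21, 10), 11)), Mul(Add(Add(-45, Mul(9, -1, 4)), 7), -3)), 2) = Pow(Add(Add(Rational(47, 20), Mul(Rational(-1, 4), 121), Rational(231, 10)), Mul(Add(Add(-45, -36), 7), -3)), 2) = Pow(Add(Add(Rational(47, 20), Rational(-121, 4), Rational(231, 10)), Mul(Add(-81, 7), -3)), 2) = Pow(Add(Rational(-24, 5), Mul(-74, -3)), 2) = Pow(Add(Rational(-24, 5), 222), 2) = Pow(Rational(1086, 5), 2) = Rational(1179396, 25)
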